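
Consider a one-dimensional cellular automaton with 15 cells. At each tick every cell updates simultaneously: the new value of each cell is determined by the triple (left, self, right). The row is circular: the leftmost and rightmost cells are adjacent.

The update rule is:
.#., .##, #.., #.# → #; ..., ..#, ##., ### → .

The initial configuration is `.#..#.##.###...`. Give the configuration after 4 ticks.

##..######...##

.##.###.##..#..
.#.##..##.#.##.
.###.#.#.####.#
##..######...##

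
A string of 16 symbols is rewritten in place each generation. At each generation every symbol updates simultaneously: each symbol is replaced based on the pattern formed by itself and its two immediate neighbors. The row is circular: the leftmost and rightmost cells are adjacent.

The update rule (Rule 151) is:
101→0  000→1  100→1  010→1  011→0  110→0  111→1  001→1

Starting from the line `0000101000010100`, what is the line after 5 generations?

1111101111110111
1111000111100011
1110111011011101
1100010000001000
0011111111111111

0011111111111111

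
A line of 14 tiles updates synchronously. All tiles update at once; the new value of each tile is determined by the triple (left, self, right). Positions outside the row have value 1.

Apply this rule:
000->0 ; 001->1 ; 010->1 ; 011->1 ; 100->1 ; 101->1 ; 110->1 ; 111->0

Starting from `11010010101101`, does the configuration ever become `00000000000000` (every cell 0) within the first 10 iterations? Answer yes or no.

01111111111111
11000000000000
01100000000001
11110000000011
00011000000110
10111100001111
11100110011000
00111111111101
11100000000111
00110000001100
iteration 10 is 00110000001100, still not uniform 0

no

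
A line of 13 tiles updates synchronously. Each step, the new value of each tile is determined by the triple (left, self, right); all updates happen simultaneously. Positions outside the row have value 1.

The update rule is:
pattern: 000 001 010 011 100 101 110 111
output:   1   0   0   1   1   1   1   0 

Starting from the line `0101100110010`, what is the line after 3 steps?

0011010111111

1011110111001
1110011101101
0011010111111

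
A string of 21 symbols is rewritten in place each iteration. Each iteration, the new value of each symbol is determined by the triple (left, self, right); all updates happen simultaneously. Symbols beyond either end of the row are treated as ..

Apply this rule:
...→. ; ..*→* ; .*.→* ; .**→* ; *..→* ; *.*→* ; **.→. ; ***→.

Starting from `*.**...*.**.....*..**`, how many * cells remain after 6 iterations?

iteration 1: ***.*.****.*...*****.
iteration 2: *..****...***.**....*
iteration 3: ****...*.**..**.*..**
iteration 4: *...*.****.***.*****.
iteration 5: **.****...**..**....*
iteration 6: *.**...*.**.***.*..**
count of *: 12

12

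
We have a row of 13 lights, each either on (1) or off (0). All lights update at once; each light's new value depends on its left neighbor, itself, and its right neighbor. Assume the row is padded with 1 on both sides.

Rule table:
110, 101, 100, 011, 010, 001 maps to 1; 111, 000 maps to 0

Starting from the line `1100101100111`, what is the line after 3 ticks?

0111111111100
1100000000111
0110000001100

0110000001100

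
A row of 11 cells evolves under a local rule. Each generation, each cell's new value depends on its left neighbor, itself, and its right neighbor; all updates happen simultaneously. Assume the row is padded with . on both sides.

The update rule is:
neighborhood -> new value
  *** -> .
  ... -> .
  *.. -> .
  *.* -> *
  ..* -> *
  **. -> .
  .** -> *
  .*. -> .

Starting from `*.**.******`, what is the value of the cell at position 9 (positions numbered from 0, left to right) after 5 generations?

.**.**.....
**.**......
*.**.......
.**........
**.........
position 9 holds .

.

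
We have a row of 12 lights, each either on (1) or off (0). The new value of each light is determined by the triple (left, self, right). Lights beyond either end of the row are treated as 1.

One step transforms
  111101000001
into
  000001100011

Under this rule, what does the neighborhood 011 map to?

At position 11 the neighborhood is 011; the next row has 1 there.

1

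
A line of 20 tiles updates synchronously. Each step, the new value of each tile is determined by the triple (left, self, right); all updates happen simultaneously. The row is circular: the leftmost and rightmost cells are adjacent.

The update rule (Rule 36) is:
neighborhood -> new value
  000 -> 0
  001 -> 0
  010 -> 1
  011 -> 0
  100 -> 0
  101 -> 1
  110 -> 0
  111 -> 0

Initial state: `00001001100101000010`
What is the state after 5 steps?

00001000000000000010

00001000000111000010
00001000000000000010
00001000000000000010  (fixed point — unchanged through step 5)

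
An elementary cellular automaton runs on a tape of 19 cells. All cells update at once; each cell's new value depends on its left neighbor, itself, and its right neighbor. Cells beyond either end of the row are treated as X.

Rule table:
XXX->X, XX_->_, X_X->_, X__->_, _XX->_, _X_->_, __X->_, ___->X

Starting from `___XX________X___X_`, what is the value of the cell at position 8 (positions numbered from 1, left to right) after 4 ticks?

_X____XXXXXX___X___
___XX__XXXX__X___X_
_X______XX_____X___
___XXXX____XXX___X_
position 8 holds _

_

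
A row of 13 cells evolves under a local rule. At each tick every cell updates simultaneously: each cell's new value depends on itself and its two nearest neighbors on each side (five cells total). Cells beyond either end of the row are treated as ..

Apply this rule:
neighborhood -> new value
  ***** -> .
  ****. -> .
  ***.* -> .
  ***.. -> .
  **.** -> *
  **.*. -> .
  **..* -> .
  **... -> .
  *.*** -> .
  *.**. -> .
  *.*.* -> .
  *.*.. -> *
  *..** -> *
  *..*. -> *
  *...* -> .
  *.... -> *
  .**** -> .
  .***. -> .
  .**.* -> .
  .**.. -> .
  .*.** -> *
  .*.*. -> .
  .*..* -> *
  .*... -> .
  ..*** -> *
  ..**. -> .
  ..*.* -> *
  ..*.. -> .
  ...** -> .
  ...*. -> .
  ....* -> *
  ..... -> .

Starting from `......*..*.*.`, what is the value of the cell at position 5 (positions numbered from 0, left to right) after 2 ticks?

*

....*..***.*.
..*..***...*.
position 5 holds *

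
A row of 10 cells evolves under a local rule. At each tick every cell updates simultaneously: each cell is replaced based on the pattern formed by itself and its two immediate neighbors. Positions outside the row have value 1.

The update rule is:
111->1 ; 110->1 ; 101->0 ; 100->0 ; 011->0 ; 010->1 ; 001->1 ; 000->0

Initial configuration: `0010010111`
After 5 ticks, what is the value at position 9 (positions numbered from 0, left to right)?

0

0110110011
0010010101
0110110100
0010010101  (repeats tick 2; period 2)
tick 5: 0110110100
position 9 holds 0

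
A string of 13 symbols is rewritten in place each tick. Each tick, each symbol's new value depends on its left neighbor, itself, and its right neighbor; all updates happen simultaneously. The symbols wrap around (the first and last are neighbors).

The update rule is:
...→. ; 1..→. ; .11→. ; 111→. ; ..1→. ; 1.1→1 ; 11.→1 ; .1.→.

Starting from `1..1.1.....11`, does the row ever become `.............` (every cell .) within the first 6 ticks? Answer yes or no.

yes

1...1........
.............
all cells are . at tick 2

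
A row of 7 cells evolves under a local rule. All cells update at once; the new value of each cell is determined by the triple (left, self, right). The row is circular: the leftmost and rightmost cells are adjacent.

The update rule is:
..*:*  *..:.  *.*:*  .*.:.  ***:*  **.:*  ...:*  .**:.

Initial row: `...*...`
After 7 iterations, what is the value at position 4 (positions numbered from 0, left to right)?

*

***..**
***.*.*
****.*.
.****.*
*.****.
.*.****
*.*.***
position 4 holds *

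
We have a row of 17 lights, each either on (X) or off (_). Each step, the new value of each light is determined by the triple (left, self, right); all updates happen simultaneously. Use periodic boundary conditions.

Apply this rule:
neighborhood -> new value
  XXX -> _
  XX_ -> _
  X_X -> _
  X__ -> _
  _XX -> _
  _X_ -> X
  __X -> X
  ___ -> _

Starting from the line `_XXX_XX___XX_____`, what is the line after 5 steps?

X________X_______
X_______XX______X
_______X_______X_
______XX______XX_
_____X_______X___

_____X_______X___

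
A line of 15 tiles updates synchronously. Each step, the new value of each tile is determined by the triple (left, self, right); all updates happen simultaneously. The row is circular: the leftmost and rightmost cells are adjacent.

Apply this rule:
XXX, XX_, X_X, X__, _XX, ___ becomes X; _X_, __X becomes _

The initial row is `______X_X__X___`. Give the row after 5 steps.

XXXXX__X_X__XXX
XXXXXX__X_X_XXX
XXXXXXX__X_XXXX
XXXXXXXX__XXXXX
XXXXXXXXX_XXXXX

XXXXXXXXX_XXXXX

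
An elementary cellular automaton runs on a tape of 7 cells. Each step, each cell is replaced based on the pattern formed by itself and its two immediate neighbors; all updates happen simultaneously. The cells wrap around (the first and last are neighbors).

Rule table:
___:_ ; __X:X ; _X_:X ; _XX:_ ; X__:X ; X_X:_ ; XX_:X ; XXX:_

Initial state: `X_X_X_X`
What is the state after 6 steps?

XXX__X_

X_X_X__
X_X_XXX
X_X____
X_XX__X
X__XXX_
XXX__X_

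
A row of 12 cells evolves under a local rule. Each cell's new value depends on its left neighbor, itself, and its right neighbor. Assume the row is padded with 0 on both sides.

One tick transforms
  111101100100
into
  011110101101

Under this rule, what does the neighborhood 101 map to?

1

At position 4 the neighborhood is 101; the next row has 1 there.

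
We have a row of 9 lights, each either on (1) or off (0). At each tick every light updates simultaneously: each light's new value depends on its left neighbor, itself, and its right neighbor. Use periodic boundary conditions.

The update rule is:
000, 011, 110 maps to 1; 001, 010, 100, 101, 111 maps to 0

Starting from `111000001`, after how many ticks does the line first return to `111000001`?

3

001011101
000010100
111000001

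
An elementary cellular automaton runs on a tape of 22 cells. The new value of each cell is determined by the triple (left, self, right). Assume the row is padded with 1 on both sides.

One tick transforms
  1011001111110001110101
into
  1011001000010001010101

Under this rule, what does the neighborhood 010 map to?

At position 19 the neighborhood is 010; the next row has 1 there.

1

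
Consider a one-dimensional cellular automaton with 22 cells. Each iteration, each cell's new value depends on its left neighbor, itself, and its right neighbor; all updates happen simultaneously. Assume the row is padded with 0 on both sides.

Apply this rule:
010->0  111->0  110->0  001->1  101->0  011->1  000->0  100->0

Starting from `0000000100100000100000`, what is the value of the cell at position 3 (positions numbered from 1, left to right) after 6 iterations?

0000001001000001000000
0000010010000010000000
0000100100000100000000
0001001000001000000000
0010010000010000000000
0100100000100000000000
position 3 holds 0

0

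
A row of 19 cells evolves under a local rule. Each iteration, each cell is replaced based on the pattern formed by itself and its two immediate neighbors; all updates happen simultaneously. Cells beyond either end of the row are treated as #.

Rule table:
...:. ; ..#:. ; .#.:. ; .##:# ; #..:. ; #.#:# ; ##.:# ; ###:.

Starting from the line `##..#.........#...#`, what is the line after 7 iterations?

.#................#
#.................#
#.................#  (fixed point — unchanged through iteration 7)

#.................#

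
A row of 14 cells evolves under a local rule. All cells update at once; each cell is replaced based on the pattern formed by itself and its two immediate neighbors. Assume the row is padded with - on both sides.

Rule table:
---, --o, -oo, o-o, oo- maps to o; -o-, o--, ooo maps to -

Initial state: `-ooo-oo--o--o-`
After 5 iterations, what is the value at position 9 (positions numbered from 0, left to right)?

oo-oooo-o--o--
oooo--oo--o--o
o--o-ooo-o--o-
--o-oo-oo--o--
oo-oooooo-o--o
position 9 holds -

-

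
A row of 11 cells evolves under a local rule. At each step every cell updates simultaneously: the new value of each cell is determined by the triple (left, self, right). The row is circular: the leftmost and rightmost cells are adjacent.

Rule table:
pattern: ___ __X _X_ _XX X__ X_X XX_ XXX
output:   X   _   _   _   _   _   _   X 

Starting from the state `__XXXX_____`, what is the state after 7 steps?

X__XX__XXXX
________XXX
_XXXXXX__X_
__XXXX_____  (repeats step 0; period 4)
step 7: _XXXXXX__X_

_XXXXXX__X_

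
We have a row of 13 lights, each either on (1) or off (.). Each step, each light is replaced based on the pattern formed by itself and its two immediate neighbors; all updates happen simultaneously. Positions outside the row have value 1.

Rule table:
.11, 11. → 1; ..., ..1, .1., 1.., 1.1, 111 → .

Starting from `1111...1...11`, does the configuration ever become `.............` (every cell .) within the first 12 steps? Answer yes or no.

yes

...1.......1.
.............
all cells are . at step 2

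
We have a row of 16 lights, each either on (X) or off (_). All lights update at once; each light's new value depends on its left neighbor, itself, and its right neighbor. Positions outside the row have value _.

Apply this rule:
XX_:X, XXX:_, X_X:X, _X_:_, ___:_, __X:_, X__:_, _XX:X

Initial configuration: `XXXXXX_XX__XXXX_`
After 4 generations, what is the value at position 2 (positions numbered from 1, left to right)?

X____XXXX__X__X_
_____X__X_______
________________
________________
position 2 holds _

_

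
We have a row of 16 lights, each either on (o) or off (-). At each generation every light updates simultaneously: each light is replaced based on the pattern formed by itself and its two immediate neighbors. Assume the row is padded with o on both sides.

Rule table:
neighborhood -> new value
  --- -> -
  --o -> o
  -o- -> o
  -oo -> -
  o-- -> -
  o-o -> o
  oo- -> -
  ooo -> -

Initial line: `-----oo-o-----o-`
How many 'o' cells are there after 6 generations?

----o--oo----ooo
---oo-o-----o---
--o--oo----oo--o
-oo-o-----o---o-
o--oo----oo--ooo
--o-----o---o---
count of o: 3

3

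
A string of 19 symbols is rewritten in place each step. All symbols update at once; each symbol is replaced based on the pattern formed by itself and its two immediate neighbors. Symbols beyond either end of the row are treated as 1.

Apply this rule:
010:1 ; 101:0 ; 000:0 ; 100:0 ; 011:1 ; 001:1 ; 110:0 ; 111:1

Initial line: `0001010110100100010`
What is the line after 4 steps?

0011010100101100110
0110010101101001100
0100110101001011001
0101100101011010011

0101100101011010011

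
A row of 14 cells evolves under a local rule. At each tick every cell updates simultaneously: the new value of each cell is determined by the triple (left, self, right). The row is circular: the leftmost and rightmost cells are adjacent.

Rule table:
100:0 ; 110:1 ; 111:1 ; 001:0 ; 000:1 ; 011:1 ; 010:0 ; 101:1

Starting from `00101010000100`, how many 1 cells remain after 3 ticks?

8

10010100110001
10001000110101
10100010111011
count of 1: 8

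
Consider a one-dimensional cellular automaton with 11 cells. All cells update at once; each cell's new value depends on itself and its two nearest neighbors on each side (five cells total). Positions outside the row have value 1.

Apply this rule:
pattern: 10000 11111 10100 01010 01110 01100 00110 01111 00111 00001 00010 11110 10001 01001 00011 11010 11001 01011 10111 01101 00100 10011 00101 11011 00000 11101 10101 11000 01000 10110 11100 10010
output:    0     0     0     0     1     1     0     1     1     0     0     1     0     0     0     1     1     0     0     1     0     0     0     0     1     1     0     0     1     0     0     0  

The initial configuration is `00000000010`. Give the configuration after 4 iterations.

iteration 1: 00111110000
iteration 2: 10110100000
iteration 3: 10011010100
iteration 4: 01001100000

01001100000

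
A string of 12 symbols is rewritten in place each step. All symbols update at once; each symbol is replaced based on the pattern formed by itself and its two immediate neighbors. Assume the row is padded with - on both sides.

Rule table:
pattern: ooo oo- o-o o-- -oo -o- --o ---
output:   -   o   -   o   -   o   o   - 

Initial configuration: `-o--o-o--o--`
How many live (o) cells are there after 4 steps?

ooooo-ooooo-
----o-----oo
---ooo---o-o
--o--oo-oo-o
count of o: 6

6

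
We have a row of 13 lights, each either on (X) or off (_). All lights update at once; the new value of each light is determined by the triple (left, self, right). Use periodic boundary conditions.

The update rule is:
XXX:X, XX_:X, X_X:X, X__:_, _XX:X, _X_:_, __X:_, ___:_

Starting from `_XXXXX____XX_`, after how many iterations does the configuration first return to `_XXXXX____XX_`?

1

_XXXXX____XX_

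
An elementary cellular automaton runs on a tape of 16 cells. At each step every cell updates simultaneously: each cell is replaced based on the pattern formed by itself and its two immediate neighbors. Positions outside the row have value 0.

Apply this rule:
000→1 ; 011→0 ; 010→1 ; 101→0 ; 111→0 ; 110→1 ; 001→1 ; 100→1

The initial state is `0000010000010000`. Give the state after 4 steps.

0000000000000001

1111111111111111
0000000000000001
1111111111111111  (repeats step 1; period 2)
step 4: 0000000000000001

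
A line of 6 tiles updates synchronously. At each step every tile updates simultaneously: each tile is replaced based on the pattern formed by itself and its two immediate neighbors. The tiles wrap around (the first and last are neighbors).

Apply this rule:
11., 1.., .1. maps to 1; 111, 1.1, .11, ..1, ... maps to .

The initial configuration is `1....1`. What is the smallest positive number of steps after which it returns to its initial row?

step 1: 11....
step 2: .11...
step 3: ..11..
step 4: ...11.
step 5: ....11
step 6: 1....1

6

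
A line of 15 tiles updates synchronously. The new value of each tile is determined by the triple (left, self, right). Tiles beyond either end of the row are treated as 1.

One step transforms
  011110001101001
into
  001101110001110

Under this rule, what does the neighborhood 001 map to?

At position 7 the neighborhood is 001; the next row has 1 there.

1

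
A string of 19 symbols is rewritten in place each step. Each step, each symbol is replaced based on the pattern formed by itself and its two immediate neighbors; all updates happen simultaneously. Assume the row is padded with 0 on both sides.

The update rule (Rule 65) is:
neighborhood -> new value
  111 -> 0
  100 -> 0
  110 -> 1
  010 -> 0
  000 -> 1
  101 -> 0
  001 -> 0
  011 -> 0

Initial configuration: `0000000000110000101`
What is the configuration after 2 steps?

1111111110010110000
0000000010000010111

0000000010000010111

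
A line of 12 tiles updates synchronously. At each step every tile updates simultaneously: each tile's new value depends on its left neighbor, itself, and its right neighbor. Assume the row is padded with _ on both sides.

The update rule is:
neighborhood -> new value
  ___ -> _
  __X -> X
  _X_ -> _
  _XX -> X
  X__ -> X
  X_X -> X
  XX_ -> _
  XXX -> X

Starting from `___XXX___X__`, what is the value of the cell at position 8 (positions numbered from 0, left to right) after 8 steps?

step 1: __XXX_X_X_X_
step 2: _XXX_X_X_X_X
step 3: XXX_X_X_X_X_
step 4: XX_X_X_X_X_X
step 5: X_X_X_X_X_X_
step 6: _X_X_X_X_X_X
step 7: X_X_X_X_X_X_  (repeats step 5; period 2)
step 8: _X_X_X_X_X_X
position 8 holds _

_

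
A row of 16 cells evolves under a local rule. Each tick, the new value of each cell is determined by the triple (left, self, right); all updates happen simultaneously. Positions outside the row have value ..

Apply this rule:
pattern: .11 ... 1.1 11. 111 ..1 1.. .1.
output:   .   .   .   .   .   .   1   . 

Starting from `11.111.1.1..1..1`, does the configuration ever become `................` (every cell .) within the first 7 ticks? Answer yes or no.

..........1..1..
...........1..1.
............1..1
.............1..
..............1.
...............1
................
all cells are . at tick 7

yes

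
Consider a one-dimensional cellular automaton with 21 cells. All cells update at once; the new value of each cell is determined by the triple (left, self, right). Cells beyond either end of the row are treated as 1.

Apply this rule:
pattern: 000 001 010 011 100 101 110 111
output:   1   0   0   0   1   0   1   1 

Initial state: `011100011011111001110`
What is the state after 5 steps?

001111001001111100110
100111100100111110010
110011110010011111000
111001111001001111110
111100111100100111110

111100111100100111110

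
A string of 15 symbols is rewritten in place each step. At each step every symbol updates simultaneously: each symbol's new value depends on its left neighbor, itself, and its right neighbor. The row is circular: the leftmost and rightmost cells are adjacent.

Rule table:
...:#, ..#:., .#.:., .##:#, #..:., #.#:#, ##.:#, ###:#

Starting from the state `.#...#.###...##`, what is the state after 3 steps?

#.###.#########

#..#..####.#.##
#.....#####.###
#.###.#########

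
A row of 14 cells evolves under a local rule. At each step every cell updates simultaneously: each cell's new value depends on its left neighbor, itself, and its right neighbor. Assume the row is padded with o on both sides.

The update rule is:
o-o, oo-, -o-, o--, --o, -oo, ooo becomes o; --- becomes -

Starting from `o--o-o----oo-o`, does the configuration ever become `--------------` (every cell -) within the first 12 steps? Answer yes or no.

step 1: ooooooo--ooooo
step 2: oooooooooooooo
step 3: oooooooooooooo  (fixed point — unchanged through step 12)
step 12 is oooooooooooooo, still not uniform -

no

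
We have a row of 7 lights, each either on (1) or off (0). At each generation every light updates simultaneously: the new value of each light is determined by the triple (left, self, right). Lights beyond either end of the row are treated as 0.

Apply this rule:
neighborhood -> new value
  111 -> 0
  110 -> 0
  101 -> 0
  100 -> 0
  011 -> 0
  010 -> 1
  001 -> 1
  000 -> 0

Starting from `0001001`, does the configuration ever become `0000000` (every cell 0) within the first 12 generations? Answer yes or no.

generation 1: 0011011
generation 2: 0100000
generation 3: 1100000
generation 4: 0000000
all cells are 0 at generation 4

yes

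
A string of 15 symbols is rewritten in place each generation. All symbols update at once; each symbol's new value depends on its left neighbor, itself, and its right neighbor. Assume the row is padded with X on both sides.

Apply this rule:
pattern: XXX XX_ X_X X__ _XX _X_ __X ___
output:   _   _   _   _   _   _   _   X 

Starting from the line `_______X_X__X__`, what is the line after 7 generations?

_XXXXX_________
_______XXXXXXX_
_XXXXX_________  (repeats generation 1; period 2)
generation 7: _XXXXX_________

_XXXXX_________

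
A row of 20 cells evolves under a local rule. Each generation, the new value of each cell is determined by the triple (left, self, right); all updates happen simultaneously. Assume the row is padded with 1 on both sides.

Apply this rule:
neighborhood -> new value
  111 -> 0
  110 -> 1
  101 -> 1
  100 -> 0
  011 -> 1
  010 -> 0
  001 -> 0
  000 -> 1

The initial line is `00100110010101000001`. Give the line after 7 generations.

generation 1: 00000110001010011101
generation 2: 01110110100100010111
generation 3: 11011111000001001100
generation 4: 01110001011100001100
generation 5: 11010100110101101100
generation 6: 01101000111011111100
generation 7: 11110010101110000100

11110010101110000100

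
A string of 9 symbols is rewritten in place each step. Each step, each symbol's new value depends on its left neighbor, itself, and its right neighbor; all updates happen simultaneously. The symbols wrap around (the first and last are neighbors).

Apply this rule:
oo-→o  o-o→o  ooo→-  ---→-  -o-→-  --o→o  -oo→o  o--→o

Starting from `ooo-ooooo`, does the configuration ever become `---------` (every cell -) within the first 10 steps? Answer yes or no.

step 1: --ooo----
step 2: -oo-oo---
step 3: ooooooo--
step 4: o-----ooo
step 5: oo---oo--
step 6: ooo-ooooo  (repeats step 0; period 6)
step 10: o-----ooo
step 10 is o-----ooo, still not uniform -

no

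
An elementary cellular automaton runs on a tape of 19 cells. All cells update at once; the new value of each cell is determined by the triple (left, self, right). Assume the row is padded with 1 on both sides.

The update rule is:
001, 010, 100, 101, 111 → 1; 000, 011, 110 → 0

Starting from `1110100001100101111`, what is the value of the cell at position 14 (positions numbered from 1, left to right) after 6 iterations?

1

1101110010011110111
1010101111101101011
0111110111010011101
1011101010111101010
0101011111011011111
1111101110100101111
position 14 holds 1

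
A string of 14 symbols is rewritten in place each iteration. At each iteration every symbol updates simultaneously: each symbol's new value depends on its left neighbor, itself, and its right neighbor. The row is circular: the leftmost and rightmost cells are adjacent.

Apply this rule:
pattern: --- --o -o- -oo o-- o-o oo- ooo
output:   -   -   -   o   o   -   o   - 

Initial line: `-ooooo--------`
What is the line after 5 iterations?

-o---oo-------
--o--ooo------
---o-o-oo-----
-------ooo----
-------o-oo---

-------o-oo---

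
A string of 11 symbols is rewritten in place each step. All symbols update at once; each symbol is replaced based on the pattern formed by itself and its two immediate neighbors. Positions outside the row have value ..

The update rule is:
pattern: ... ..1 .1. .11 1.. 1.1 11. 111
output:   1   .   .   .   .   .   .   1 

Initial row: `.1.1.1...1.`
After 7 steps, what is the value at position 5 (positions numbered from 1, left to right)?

.

step 1: .......1...
step 2: 111111...11
step 3: .1111..1...
step 4: ..11.....11
step 5: 1....111...
step 6: ..11..1..11
step 7: 1..........
position 5 holds .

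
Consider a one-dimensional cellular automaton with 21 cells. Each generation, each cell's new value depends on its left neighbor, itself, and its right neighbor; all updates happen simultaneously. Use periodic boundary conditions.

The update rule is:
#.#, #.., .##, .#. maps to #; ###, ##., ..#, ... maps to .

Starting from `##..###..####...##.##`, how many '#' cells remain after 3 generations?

..#.#..#.#...#..#.##.
..####.####..##.###.#
#.#...##...#.#.##..##
count of #: 10

10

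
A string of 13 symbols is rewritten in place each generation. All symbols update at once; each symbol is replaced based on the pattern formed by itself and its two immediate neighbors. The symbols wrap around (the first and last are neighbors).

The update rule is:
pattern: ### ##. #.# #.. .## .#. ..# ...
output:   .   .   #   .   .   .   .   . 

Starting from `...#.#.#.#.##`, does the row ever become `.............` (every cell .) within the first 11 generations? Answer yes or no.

....#.#.#.#..
.....#.#.#...
......#.#....
.......#.....
.............
all cells are . at generation 5

yes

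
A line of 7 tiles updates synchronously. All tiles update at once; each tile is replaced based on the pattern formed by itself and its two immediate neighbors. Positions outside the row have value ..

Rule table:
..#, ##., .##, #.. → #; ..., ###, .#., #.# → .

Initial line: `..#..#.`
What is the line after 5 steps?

.#.##.#
#..##..
.#####.
##...##
###.###

###.###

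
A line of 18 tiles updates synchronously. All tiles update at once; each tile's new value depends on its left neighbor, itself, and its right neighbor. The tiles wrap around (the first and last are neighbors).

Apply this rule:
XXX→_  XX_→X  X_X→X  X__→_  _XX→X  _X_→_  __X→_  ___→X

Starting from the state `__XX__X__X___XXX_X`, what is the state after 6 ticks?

tick 1: __XX_______X_X_XX_
tick 2: X_XX_XXXXX__X_XXX_
tick 3: _XXXXX___X___XX_XX
tick 4: XX___X_X___X_XXXXX
tick 5: _X_X__X__X__XX____
tick 6: __X_________XX_XXX

__X_________XX_XXX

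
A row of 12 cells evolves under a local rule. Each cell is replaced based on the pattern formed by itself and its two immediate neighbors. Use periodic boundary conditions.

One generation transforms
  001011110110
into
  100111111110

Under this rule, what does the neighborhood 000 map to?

1

At position 0 the neighborhood is 000; the next row has 1 there.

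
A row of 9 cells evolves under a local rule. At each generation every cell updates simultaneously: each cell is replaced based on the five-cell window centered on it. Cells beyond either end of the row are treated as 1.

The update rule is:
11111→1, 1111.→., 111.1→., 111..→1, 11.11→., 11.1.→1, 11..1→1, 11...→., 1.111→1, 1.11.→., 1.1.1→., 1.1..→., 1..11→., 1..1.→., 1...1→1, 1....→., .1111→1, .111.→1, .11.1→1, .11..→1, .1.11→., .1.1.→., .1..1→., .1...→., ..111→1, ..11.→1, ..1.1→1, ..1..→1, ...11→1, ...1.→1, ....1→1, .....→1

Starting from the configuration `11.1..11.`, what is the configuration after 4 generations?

1...11.11

..1...11.
1.1.1111.
.1..11...
1...11.11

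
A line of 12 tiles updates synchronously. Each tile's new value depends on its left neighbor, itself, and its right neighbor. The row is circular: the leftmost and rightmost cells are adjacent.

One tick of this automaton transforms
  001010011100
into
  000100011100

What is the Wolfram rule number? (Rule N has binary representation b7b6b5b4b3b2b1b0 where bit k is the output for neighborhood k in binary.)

position 8: 111 → 1  (bit 7 = 1)
position 9: 110 → 1  (bit 6 = 1)
position 3: 101 → 1  (bit 5 = 1)
position 5: 100 → 0  (bit 4 = 0)
position 7: 011 → 1  (bit 3 = 1)
position 2: 010 → 0  (bit 2 = 0)
position 1: 001 → 0  (bit 1 = 0)
position 0: 000 → 0  (bit 0 = 0)
bits b7..b0 = 11101000 = 232

232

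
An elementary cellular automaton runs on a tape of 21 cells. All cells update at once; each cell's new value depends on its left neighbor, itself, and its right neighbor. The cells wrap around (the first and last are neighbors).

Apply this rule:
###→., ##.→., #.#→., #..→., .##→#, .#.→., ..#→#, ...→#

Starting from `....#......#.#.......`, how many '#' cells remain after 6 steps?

####..#####....######
.....##.....####.....
######..#####....####
.......##.....####...
########..#####....##
.........##.....####.
count of #: 6

6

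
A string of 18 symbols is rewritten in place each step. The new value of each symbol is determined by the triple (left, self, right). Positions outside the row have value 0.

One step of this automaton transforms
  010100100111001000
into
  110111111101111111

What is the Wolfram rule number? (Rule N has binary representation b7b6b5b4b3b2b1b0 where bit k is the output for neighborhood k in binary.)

95

position 10: 111 → 0  (bit 7 = 0)
position 11: 110 → 1  (bit 6 = 1)
position 2: 101 → 0  (bit 5 = 0)
position 4: 100 → 1  (bit 4 = 1)
position 9: 011 → 1  (bit 3 = 1)
position 1: 010 → 1  (bit 2 = 1)
position 0: 001 → 1  (bit 1 = 1)
position 16: 000 → 1  (bit 0 = 1)
bits b7..b0 = 01011111 = 95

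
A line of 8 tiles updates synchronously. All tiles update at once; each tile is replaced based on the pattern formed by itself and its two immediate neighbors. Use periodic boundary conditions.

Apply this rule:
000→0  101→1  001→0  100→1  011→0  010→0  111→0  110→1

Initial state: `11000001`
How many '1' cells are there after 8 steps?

01100000
00110000
00011000
00001100
00000110
00000011
10000001
11000000
count of 1: 2

2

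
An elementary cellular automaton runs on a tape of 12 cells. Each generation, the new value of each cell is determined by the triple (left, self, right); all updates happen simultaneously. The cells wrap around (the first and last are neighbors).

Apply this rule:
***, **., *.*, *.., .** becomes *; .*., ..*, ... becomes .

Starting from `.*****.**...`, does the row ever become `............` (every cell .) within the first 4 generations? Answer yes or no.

no

.*********..
.**********.
.***********
************
generation 4 is ************, still not uniform .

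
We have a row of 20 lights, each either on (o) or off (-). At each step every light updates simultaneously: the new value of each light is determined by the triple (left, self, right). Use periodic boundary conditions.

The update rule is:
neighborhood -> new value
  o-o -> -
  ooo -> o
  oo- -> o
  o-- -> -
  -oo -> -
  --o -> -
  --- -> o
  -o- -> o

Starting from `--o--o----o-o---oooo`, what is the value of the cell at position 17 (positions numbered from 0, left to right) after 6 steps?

--o--o-oo-o-o-o--ooo
--o--o--o-o-o-o---oo
--o--o--o-o-o-o-o--o
--o--o--o-o-o-o-o--o  (fixed point — unchanged through step 6)
position 17 holds -

-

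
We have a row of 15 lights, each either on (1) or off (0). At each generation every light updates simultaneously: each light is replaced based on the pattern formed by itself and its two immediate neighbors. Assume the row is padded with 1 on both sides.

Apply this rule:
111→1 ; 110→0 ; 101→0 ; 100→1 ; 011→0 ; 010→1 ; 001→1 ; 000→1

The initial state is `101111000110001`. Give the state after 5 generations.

000110111001110
111000010110100
110111110000111
100011101111011
011101000110001

011101000110001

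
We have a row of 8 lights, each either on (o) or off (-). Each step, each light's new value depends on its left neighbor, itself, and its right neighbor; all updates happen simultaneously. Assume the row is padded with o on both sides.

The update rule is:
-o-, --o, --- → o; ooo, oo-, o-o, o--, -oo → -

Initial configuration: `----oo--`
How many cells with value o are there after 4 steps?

-ooo---o
-----oo-
-oooo---
------oo
count of o: 2

2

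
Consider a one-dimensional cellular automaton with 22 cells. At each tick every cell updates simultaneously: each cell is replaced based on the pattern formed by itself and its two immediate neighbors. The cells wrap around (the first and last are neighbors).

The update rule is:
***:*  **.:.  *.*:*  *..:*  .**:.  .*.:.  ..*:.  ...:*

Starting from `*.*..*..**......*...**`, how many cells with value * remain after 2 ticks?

.*.*..*...*****..**..*
*.*.*..**..***.*...*..
count of *: 10

10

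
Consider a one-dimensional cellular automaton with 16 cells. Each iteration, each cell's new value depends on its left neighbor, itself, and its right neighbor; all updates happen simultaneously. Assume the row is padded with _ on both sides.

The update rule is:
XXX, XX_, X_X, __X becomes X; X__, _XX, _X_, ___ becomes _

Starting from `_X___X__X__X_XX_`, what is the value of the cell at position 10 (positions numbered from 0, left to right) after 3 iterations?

X___X__X__X_X_X_
___X__X__X_X_X__
__X__X__X_X_X___
position 10 holds X

X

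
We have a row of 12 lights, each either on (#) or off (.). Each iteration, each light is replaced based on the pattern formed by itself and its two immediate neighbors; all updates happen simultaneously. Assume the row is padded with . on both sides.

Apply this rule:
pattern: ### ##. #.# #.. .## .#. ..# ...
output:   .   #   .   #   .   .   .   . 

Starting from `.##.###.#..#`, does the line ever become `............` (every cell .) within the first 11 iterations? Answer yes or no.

iteration 1: ..#...#..#..
iteration 2: ...#...#..#.
iteration 3: ....#...#..#
iteration 4: .....#...#..
iteration 5: ......#...#.
iteration 6: .......#...#
iteration 7: ........#...
iteration 8: .........#..
iteration 9: ..........#.
iteration 10: ...........#
iteration 11: ............
all cells are . at iteration 11

yes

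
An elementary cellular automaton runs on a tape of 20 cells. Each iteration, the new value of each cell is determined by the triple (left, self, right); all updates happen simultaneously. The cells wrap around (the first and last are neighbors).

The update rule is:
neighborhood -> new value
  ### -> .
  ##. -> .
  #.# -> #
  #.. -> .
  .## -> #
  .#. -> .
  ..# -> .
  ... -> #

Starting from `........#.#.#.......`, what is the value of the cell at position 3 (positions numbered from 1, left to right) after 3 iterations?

#

#######..#.#..######
..........#...#.....
#########...#...####
position 3 holds #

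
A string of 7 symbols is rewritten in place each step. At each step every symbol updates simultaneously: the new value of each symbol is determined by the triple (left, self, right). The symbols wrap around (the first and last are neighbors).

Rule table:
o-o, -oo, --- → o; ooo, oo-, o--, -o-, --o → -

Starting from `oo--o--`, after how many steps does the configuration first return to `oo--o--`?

o------
--oooo-
o-o----
-o--oo-
----o--
ooo---o
----o-o
-oo--o-
-o-----
---oooo
-o-o---
--o--oo
-----o-
oooo---
o----o-
--oo--o
--o----
o---ooo
--o-o--
o--o--o
------o
-oooo--
-o----o
o--oo--
---o---
oo---oo
---o-o-
oo--o--

28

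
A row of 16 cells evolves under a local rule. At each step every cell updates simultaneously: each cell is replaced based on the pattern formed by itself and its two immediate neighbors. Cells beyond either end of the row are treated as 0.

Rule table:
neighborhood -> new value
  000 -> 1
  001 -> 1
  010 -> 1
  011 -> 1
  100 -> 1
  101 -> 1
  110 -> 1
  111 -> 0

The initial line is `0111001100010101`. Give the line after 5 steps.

1101111111111111
1111000000000001
1001111111111111
1111000000000001  (repeats step 2; period 2)
step 5: 1001111111111111

1001111111111111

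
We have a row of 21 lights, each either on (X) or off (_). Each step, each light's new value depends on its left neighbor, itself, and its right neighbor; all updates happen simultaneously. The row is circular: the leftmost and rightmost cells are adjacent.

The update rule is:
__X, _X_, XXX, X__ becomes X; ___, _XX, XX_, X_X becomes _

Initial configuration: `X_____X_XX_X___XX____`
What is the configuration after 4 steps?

step 1: XX___XX____XX_X__X__X
step 2: X_X_X__X__X___XXXXXX_
step 3: X_X_XXXXXXXX_X_XXXX__
step 4: X_X__XXXXXX__X__XX_XX

X_X__XXXXXX__X__XX_XX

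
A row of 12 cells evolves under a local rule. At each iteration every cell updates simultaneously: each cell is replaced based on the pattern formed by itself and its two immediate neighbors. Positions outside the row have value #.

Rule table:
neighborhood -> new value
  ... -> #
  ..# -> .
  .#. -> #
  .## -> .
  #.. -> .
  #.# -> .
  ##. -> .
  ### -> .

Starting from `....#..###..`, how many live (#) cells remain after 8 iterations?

6

iteration 1: .##.#.......
iteration 2: ....#.#####.
iteration 3: .##.#.......  (repeats iteration 1; period 2)
iteration 8: ....#.#####.
count of #: 6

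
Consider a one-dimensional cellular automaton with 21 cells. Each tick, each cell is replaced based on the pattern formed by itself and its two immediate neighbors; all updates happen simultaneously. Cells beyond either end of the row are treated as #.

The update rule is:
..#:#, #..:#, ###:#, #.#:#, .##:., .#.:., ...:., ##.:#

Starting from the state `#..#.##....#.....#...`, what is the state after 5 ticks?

#######.#.###.#.#.#.#

tick 1: ###.#.##..#.#...#.#.#
tick 2: ####.#.###.#.#.#.#.#.
tick 3: #####.#.###.#.#.#.#.#
tick 4: ######.#.###.#.#.#.#.
tick 5: #######.#.###.#.#.#.#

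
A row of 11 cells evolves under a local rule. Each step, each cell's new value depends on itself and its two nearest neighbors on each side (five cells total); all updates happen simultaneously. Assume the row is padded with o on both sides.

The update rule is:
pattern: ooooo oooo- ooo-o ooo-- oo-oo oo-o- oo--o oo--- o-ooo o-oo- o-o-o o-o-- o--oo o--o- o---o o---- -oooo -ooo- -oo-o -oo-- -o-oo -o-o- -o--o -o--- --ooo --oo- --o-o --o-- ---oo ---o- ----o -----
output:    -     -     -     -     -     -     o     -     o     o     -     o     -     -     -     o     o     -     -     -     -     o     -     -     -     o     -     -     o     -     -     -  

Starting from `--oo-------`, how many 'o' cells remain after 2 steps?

3

step 1: o-o--o----o
step 2: --o----o-o-
count of o: 3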